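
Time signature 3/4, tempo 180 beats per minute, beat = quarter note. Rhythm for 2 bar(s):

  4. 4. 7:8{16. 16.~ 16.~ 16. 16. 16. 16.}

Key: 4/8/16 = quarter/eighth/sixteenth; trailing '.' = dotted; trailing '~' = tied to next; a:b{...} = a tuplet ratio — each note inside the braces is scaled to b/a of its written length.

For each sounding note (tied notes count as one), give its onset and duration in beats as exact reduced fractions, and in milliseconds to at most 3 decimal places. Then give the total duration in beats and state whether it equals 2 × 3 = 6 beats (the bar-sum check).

1) 0.0ms=0b +500.0ms=3/2b
2) 500.0ms=3/2b +500.0ms=3/2b
3) 1000.0ms=3b +142.857ms=3/7b
4) 1142.857ms=24/7b +428.571ms=9/7b
5) 1571.429ms=33/7b +142.857ms=3/7b
6) 1714.286ms=36/7b +142.857ms=3/7b
7) 1857.143ms=39/7b +142.857ms=3/7b
Σ=6b of 6 (180bpm 3/4) — PASS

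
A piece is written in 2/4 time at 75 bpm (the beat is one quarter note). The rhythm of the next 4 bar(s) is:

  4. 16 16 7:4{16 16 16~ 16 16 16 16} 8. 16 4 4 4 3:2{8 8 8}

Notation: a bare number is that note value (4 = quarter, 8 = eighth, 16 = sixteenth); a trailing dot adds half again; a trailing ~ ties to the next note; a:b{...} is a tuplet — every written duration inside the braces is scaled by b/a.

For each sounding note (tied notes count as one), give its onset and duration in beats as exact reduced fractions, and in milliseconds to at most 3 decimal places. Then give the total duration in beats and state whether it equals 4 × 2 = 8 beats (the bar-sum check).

1) 0.0ms=0b +1200.0ms=3/2b
2) 1200.0ms=3/2b +200.0ms=1/4b
3) 1400.0ms=7/4b +200.0ms=1/4b
4) 1600.0ms=2b +114.286ms=1/7b
5) 1714.286ms=15/7b +114.286ms=1/7b
6) 1828.571ms=16/7b +228.571ms=2/7b
7) 2057.143ms=18/7b +114.286ms=1/7b
8) 2171.429ms=19/7b +114.286ms=1/7b
9) 2285.714ms=20/7b +114.286ms=1/7b
10) 2400.0ms=3b +600.0ms=3/4b
11) 3000.0ms=15/4b +200.0ms=1/4b
12) 3200.0ms=4b +800.0ms=1b
13) 4000.0ms=5b +800.0ms=1b
14) 4800.0ms=6b +800.0ms=1b
15) 5600.0ms=7b +266.667ms=1/3b
16) 5866.667ms=22/3b +266.667ms=1/3b
17) 6133.333ms=23/3b +266.667ms=1/3b
Σ=8b of 8 (75bpm 2/4) — PASS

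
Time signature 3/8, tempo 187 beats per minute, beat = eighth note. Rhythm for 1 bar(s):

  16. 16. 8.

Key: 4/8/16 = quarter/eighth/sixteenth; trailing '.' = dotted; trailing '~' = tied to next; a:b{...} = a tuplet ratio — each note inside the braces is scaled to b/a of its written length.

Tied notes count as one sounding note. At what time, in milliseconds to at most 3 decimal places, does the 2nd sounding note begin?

note 2 onset = 3/4b = 240.642ms

1. 0.0ms @ 0 + 240.642ms (3/4)
2. 240.642ms @ 3/4 + 240.642ms (3/4)
3. 481.283ms @ 3/2 + 481.283ms (3/2)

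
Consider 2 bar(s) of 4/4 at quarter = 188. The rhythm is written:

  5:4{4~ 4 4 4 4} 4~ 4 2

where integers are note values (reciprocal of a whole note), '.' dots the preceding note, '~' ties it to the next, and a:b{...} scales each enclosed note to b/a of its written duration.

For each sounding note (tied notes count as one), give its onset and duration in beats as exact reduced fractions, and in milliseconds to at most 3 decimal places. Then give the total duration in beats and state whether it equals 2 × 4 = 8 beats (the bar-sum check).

1) 0.0ms=0b +510.638ms=8/5b
2) 510.638ms=8/5b +255.319ms=4/5b
3) 765.957ms=12/5b +255.319ms=4/5b
4) 1021.277ms=16/5b +255.319ms=4/5b
5) 1276.596ms=4b +638.298ms=2b
6) 1914.894ms=6b +638.298ms=2b
Σ=8b of 8 (188bpm 4/4) — PASS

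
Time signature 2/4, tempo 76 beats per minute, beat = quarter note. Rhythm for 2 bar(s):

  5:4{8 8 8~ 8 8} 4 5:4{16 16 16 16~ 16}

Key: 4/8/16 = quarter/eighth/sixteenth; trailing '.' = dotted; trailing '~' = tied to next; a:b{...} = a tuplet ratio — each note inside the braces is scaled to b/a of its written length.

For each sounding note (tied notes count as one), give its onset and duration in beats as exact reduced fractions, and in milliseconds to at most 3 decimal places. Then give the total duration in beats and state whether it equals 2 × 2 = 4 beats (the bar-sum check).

1) 0.0ms=0b +315.789ms=2/5b
2) 315.789ms=2/5b +315.789ms=2/5b
3) 631.579ms=4/5b +631.579ms=4/5b
4) 1263.158ms=8/5b +315.789ms=2/5b
5) 1578.947ms=2b +789.474ms=1b
6) 2368.421ms=3b +157.895ms=1/5b
7) 2526.316ms=16/5b +157.895ms=1/5b
8) 2684.211ms=17/5b +157.895ms=1/5b
9) 2842.105ms=18/5b +315.789ms=2/5b
Σ=4b of 4 (76bpm 2/4) — PASS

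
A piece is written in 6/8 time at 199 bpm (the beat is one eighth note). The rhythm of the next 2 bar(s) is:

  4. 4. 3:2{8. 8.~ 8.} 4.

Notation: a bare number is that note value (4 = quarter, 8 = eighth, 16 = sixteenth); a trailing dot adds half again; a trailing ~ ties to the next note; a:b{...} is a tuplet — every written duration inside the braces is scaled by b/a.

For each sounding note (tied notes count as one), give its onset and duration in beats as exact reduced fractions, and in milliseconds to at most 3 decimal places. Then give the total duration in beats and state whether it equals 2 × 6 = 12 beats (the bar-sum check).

1) 0.0ms=0b +904.523ms=3b
2) 904.523ms=3b +904.523ms=3b
3) 1809.045ms=6b +301.508ms=1b
4) 2110.553ms=7b +603.015ms=2b
5) 2713.568ms=9b +904.523ms=3b
Σ=12b of 12 (199bpm 6/8) — PASS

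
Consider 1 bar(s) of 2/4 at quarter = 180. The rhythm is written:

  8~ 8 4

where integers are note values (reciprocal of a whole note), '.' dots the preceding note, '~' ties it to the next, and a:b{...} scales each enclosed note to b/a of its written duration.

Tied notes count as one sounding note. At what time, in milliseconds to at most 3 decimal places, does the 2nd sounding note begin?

1. 0.0ms @ 0 + 333.333ms (1)
2. 333.333ms @ 1 + 333.333ms (1)

note 2 onset = 1b = 333.333ms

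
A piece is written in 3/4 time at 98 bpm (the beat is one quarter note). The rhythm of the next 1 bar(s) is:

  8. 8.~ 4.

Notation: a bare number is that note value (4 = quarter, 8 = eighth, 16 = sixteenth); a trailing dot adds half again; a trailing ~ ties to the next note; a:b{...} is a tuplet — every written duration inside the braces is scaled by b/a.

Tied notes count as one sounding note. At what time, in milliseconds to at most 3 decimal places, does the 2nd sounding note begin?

note 2 onset = 3/4b = 459.184ms

1. 0.0ms @ 0 + 459.184ms (3/4)
2. 459.184ms @ 3/4 + 1377.551ms (9/4)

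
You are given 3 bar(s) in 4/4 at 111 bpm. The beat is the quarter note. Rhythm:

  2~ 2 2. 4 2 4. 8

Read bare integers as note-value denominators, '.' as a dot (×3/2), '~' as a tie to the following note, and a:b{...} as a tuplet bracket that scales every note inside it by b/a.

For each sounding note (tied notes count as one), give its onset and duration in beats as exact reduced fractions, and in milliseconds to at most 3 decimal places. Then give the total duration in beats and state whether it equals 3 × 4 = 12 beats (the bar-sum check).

1) 0.0ms=0b +2162.162ms=4b
2) 2162.162ms=4b +1621.622ms=3b
3) 3783.784ms=7b +540.541ms=1b
4) 4324.324ms=8b +1081.081ms=2b
5) 5405.405ms=10b +810.811ms=3/2b
6) 6216.216ms=23/2b +270.27ms=1/2b
Σ=12b of 12 (111bpm 4/4) — PASS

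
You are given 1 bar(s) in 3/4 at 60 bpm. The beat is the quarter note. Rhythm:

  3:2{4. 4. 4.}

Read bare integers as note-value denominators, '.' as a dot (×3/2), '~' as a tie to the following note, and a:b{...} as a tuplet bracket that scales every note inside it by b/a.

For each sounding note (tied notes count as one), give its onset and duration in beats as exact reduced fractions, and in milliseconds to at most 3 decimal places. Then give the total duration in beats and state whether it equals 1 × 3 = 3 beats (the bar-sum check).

1) 0.0ms=0b +1000.0ms=1b
2) 1000.0ms=1b +1000.0ms=1b
3) 2000.0ms=2b +1000.0ms=1b
Σ=3b of 3 (60bpm 3/4) — PASS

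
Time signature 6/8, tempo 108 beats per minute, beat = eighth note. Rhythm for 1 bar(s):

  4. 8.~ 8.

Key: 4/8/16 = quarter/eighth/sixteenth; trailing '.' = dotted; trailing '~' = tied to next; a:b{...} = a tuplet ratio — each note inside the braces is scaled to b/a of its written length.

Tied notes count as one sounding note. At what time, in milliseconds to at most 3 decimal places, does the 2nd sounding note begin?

1. 0.0ms @ 0 + 1666.667ms (3)
2. 1666.667ms @ 3 + 1666.667ms (3)

note 2 onset = 3b = 1666.667ms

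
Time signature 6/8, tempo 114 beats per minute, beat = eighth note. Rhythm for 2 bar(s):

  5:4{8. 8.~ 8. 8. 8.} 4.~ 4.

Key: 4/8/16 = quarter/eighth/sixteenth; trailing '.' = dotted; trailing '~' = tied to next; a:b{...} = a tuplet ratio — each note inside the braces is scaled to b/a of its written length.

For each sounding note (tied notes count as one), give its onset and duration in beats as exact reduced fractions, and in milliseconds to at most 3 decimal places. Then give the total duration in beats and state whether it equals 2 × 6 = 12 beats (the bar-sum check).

1) 0.0ms=0b +631.579ms=6/5b
2) 631.579ms=6/5b +1263.158ms=12/5b
3) 1894.737ms=18/5b +631.579ms=6/5b
4) 2526.316ms=24/5b +631.579ms=6/5b
5) 3157.895ms=6b +3157.895ms=6b
Σ=12b of 12 (114bpm 6/8) — PASS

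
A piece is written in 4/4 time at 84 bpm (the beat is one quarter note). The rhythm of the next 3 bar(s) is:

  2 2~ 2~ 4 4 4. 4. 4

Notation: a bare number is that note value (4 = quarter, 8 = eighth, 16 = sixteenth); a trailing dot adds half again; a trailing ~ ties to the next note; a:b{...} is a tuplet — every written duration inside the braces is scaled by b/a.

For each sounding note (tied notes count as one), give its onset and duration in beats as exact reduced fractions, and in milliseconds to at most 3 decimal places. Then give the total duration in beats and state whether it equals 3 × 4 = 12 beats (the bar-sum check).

1) 0.0ms=0b +1428.571ms=2b
2) 1428.571ms=2b +3571.429ms=5b
3) 5000.0ms=7b +714.286ms=1b
4) 5714.286ms=8b +1071.429ms=3/2b
5) 6785.714ms=19/2b +1071.429ms=3/2b
6) 7857.143ms=11b +714.286ms=1b
Σ=12b of 12 (84bpm 4/4) — PASS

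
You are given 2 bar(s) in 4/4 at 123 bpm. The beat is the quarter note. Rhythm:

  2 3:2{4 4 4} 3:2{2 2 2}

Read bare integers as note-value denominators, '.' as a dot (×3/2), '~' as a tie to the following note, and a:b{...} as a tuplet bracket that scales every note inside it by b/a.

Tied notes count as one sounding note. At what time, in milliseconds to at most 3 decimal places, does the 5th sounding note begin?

note 5 onset = 4b = 1951.22ms

1. 0.0ms @ 0 + 975.61ms (2)
2. 975.61ms @ 2 + 325.203ms (2/3)
3. 1300.813ms @ 8/3 + 325.203ms (2/3)
4. 1626.016ms @ 10/3 + 325.203ms (2/3)
5. 1951.22ms @ 4 + 650.407ms (4/3)
6. 2601.626ms @ 16/3 + 650.407ms (4/3)
7. 3252.033ms @ 20/3 + 650.407ms (4/3)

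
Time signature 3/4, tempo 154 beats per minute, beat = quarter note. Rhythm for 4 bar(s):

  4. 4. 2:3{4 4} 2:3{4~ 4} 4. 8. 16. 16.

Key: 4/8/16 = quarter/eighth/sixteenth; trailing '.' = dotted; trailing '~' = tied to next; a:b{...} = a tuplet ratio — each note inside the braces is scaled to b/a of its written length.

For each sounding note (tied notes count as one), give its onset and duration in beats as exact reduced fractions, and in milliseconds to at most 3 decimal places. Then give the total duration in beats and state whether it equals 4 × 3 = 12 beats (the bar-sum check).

1) 0.0ms=0b +584.416ms=3/2b
2) 584.416ms=3/2b +584.416ms=3/2b
3) 1168.831ms=3b +584.416ms=3/2b
4) 1753.247ms=9/2b +584.416ms=3/2b
5) 2337.662ms=6b +1168.831ms=3b
6) 3506.494ms=9b +584.416ms=3/2b
7) 4090.909ms=21/2b +292.208ms=3/4b
8) 4383.117ms=45/4b +146.104ms=3/8b
9) 4529.221ms=93/8b +146.104ms=3/8b
Σ=12b of 12 (154bpm 3/4) — PASS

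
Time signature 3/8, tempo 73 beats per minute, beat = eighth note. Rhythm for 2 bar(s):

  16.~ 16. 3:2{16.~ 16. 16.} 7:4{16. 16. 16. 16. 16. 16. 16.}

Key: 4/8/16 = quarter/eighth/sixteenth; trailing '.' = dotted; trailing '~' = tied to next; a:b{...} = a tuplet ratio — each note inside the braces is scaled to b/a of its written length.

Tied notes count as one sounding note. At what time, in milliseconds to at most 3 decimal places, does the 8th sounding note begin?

note 8 onset = 33/7b = 3874.755ms

1. 0.0ms @ 0 + 1232.877ms (3/2)
2. 1232.877ms @ 3/2 + 821.918ms (1)
3. 2054.795ms @ 5/2 + 410.959ms (1/2)
4. 2465.753ms @ 3 + 352.25ms (3/7)
5. 2818.004ms @ 24/7 + 352.25ms (3/7)
6. 3170.254ms @ 27/7 + 352.25ms (3/7)
7. 3522.505ms @ 30/7 + 352.25ms (3/7)
8. 3874.755ms @ 33/7 + 352.25ms (3/7)
9. 4227.006ms @ 36/7 + 352.25ms (3/7)
10. 4579.256ms @ 39/7 + 352.25ms (3/7)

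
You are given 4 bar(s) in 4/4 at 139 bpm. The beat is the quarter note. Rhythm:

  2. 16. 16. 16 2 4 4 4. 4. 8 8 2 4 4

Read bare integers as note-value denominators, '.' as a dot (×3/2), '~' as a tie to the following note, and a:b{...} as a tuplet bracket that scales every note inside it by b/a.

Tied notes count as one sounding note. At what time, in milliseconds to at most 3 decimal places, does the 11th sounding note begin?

1. 0.0ms @ 0 + 1294.964ms (3)
2. 1294.964ms @ 3 + 161.871ms (3/8)
3. 1456.835ms @ 27/8 + 161.871ms (3/8)
4. 1618.705ms @ 15/4 + 107.914ms (1/4)
5. 1726.619ms @ 4 + 863.309ms (2)
6. 2589.928ms @ 6 + 431.655ms (1)
7. 3021.583ms @ 7 + 431.655ms (1)
8. 3453.237ms @ 8 + 647.482ms (3/2)
9. 4100.719ms @ 19/2 + 647.482ms (3/2)
10. 4748.201ms @ 11 + 215.827ms (1/2)
11. 4964.029ms @ 23/2 + 215.827ms (1/2)
12. 5179.856ms @ 12 + 863.309ms (2)
13. 6043.165ms @ 14 + 431.655ms (1)
14. 6474.82ms @ 15 + 431.655ms (1)

note 11 onset = 23/2b = 4964.029ms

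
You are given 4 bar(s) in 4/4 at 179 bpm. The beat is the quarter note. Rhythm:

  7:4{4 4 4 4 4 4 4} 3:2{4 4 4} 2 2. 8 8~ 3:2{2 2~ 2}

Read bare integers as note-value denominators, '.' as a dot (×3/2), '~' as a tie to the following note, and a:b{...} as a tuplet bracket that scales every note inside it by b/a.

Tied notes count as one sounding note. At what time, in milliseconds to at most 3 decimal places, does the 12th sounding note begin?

1. 0.0ms @ 0 + 191.54ms (4/7)
2. 191.54ms @ 4/7 + 191.54ms (4/7)
3. 383.081ms @ 8/7 + 191.54ms (4/7)
4. 574.621ms @ 12/7 + 191.54ms (4/7)
5. 766.161ms @ 16/7 + 191.54ms (4/7)
6. 957.702ms @ 20/7 + 191.54ms (4/7)
7. 1149.242ms @ 24/7 + 191.54ms (4/7)
8. 1340.782ms @ 4 + 223.464ms (2/3)
9. 1564.246ms @ 14/3 + 223.464ms (2/3)
10. 1787.709ms @ 16/3 + 223.464ms (2/3)
11. 2011.173ms @ 6 + 670.391ms (2)
12. 2681.564ms @ 8 + 1005.587ms (3)
13. 3687.151ms @ 11 + 167.598ms (1/2)
14. 3854.749ms @ 23/2 + 614.525ms (11/6)
15. 4469.274ms @ 40/3 + 893.855ms (8/3)

note 12 onset = 8b = 2681.564ms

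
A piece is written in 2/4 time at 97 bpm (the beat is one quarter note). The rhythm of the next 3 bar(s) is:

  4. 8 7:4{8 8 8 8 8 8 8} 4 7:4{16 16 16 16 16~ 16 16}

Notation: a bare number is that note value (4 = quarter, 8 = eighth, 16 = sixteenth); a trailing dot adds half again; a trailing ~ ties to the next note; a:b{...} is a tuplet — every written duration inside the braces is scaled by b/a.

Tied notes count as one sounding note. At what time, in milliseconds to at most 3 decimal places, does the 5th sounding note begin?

note 5 onset = 18/7b = 1590.574ms

1. 0.0ms @ 0 + 927.835ms (3/2)
2. 927.835ms @ 3/2 + 309.278ms (1/2)
3. 1237.113ms @ 2 + 176.73ms (2/7)
4. 1413.844ms @ 16/7 + 176.73ms (2/7)
5. 1590.574ms @ 18/7 + 176.73ms (2/7)
6. 1767.305ms @ 20/7 + 176.73ms (2/7)
7. 1944.035ms @ 22/7 + 176.73ms (2/7)
8. 2120.766ms @ 24/7 + 176.73ms (2/7)
9. 2297.496ms @ 26/7 + 176.73ms (2/7)
10. 2474.227ms @ 4 + 618.557ms (1)
11. 3092.784ms @ 5 + 88.365ms (1/7)
12. 3181.149ms @ 36/7 + 88.365ms (1/7)
13. 3269.514ms @ 37/7 + 88.365ms (1/7)
14. 3357.879ms @ 38/7 + 88.365ms (1/7)
15. 3446.244ms @ 39/7 + 176.73ms (2/7)
16. 3622.975ms @ 41/7 + 88.365ms (1/7)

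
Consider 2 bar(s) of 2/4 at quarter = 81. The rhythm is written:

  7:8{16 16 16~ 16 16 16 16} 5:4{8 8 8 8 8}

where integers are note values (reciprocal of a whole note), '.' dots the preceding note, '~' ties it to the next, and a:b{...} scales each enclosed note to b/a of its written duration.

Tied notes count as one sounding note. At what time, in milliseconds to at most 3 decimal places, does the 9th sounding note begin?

1. 0.0ms @ 0 + 211.64ms (2/7)
2. 211.64ms @ 2/7 + 211.64ms (2/7)
3. 423.28ms @ 4/7 + 423.28ms (4/7)
4. 846.561ms @ 8/7 + 211.64ms (2/7)
5. 1058.201ms @ 10/7 + 211.64ms (2/7)
6. 1269.841ms @ 12/7 + 211.64ms (2/7)
7. 1481.481ms @ 2 + 296.296ms (2/5)
8. 1777.778ms @ 12/5 + 296.296ms (2/5)
9. 2074.074ms @ 14/5 + 296.296ms (2/5)
10. 2370.37ms @ 16/5 + 296.296ms (2/5)
11. 2666.667ms @ 18/5 + 296.296ms (2/5)

note 9 onset = 14/5b = 2074.074ms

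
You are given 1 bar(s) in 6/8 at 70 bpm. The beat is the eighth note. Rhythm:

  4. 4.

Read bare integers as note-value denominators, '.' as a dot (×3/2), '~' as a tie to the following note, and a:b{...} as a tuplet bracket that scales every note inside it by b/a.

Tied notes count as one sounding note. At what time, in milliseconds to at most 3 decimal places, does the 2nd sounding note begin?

1. 0.0ms @ 0 + 2571.429ms (3)
2. 2571.429ms @ 3 + 2571.429ms (3)

note 2 onset = 3b = 2571.429ms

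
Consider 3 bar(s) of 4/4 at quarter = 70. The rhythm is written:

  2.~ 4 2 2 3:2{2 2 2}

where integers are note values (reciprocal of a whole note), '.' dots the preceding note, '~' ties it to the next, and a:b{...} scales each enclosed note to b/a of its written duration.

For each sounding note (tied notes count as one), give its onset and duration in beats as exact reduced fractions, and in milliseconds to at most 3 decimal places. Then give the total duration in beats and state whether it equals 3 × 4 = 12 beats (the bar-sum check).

1) 0.0ms=0b +3428.571ms=4b
2) 3428.571ms=4b +1714.286ms=2b
3) 5142.857ms=6b +1714.286ms=2b
4) 6857.143ms=8b +1142.857ms=4/3b
5) 8000.0ms=28/3b +1142.857ms=4/3b
6) 9142.857ms=32/3b +1142.857ms=4/3b
Σ=12b of 12 (70bpm 4/4) — PASS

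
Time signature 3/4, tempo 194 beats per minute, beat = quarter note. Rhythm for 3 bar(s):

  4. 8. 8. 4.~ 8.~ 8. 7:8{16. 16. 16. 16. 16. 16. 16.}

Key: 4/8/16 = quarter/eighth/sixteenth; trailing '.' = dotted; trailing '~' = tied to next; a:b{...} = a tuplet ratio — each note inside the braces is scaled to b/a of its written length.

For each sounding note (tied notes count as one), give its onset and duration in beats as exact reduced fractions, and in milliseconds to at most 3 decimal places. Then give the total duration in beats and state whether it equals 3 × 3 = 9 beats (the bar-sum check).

1) 0.0ms=0b +463.918ms=3/2b
2) 463.918ms=3/2b +231.959ms=3/4b
3) 695.876ms=9/4b +231.959ms=3/4b
4) 927.835ms=3b +927.835ms=3b
5) 1855.67ms=6b +132.548ms=3/7b
6) 1988.218ms=45/7b +132.548ms=3/7b
7) 2120.766ms=48/7b +132.548ms=3/7b
8) 2253.314ms=51/7b +132.548ms=3/7b
9) 2385.862ms=54/7b +132.548ms=3/7b
10) 2518.409ms=57/7b +132.548ms=3/7b
11) 2650.957ms=60/7b +132.548ms=3/7b
Σ=9b of 9 (194bpm 3/4) — PASS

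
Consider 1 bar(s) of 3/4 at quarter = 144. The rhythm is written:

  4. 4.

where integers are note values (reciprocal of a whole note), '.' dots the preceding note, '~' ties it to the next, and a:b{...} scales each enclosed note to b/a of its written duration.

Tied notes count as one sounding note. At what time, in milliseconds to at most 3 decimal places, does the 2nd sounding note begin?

note 2 onset = 3/2b = 625.0ms

1. 0.0ms @ 0 + 625.0ms (3/2)
2. 625.0ms @ 3/2 + 625.0ms (3/2)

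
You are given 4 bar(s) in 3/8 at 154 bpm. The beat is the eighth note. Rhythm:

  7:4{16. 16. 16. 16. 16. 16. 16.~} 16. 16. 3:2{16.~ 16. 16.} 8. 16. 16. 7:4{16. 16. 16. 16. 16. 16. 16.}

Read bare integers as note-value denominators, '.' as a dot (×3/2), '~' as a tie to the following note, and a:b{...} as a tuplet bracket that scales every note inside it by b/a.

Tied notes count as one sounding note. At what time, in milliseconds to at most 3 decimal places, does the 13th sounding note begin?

1. 0.0ms @ 0 + 166.976ms (3/7)
2. 166.976ms @ 3/7 + 166.976ms (3/7)
3. 333.952ms @ 6/7 + 166.976ms (3/7)
4. 500.928ms @ 9/7 + 166.976ms (3/7)
5. 667.904ms @ 12/7 + 166.976ms (3/7)
6. 834.879ms @ 15/7 + 166.976ms (3/7)
7. 1001.855ms @ 18/7 + 459.184ms (33/28)
8. 1461.039ms @ 15/4 + 292.208ms (3/4)
9. 1753.247ms @ 9/2 + 389.61ms (1)
10. 2142.857ms @ 11/2 + 194.805ms (1/2)
11. 2337.662ms @ 6 + 584.416ms (3/2)
12. 2922.078ms @ 15/2 + 292.208ms (3/4)
13. 3214.286ms @ 33/4 + 292.208ms (3/4)
14. 3506.494ms @ 9 + 166.976ms (3/7)
15. 3673.469ms @ 66/7 + 166.976ms (3/7)
16. 3840.445ms @ 69/7 + 166.976ms (3/7)
17. 4007.421ms @ 72/7 + 166.976ms (3/7)
18. 4174.397ms @ 75/7 + 166.976ms (3/7)
19. 4341.373ms @ 78/7 + 166.976ms (3/7)
20. 4508.349ms @ 81/7 + 166.976ms (3/7)

note 13 onset = 33/4b = 3214.286ms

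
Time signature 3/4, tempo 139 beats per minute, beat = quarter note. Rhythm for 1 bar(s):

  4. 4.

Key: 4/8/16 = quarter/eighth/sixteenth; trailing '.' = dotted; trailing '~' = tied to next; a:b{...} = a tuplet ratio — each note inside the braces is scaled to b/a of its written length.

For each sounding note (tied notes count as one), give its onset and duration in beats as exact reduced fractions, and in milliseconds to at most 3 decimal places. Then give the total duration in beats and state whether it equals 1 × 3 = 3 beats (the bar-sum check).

1) 0.0ms=0b +647.482ms=3/2b
2) 647.482ms=3/2b +647.482ms=3/2b
Σ=3b of 3 (139bpm 3/4) — PASS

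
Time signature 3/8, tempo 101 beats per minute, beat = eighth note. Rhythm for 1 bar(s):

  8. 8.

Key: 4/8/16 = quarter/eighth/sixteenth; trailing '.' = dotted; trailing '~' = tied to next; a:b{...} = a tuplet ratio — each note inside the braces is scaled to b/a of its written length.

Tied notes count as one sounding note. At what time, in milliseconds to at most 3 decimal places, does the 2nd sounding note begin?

note 2 onset = 3/2b = 891.089ms

1. 0.0ms @ 0 + 891.089ms (3/2)
2. 891.089ms @ 3/2 + 891.089ms (3/2)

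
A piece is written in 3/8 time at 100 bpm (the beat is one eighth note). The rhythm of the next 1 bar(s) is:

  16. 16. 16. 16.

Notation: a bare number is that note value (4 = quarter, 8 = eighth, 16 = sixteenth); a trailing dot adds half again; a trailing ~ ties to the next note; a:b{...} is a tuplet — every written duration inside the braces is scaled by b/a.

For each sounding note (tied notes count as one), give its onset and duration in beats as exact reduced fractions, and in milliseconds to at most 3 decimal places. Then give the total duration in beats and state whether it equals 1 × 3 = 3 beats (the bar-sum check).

1) 0.0ms=0b +450.0ms=3/4b
2) 450.0ms=3/4b +450.0ms=3/4b
3) 900.0ms=3/2b +450.0ms=3/4b
4) 1350.0ms=9/4b +450.0ms=3/4b
Σ=3b of 3 (100bpm 3/8) — PASS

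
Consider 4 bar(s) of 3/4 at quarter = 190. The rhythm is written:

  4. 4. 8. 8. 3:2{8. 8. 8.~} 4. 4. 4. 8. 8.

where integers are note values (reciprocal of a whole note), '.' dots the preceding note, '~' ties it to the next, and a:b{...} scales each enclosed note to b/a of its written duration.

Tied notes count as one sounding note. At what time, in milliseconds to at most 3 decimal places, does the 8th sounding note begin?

1. 0.0ms @ 0 + 473.684ms (3/2)
2. 473.684ms @ 3/2 + 473.684ms (3/2)
3. 947.368ms @ 3 + 236.842ms (3/4)
4. 1184.211ms @ 15/4 + 236.842ms (3/4)
5. 1421.053ms @ 9/2 + 157.895ms (1/2)
6. 1578.947ms @ 5 + 157.895ms (1/2)
7. 1736.842ms @ 11/2 + 631.579ms (2)
8. 2368.421ms @ 15/2 + 473.684ms (3/2)
9. 2842.105ms @ 9 + 473.684ms (3/2)
10. 3315.789ms @ 21/2 + 236.842ms (3/4)
11. 3552.632ms @ 45/4 + 236.842ms (3/4)

note 8 onset = 15/2b = 2368.421ms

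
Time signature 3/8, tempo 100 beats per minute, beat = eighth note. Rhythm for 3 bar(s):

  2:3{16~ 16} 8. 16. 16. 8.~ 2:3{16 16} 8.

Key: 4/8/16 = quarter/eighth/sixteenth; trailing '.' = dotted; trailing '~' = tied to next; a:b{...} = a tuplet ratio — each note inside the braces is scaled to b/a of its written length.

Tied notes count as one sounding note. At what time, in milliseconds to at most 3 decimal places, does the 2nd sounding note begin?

note 2 onset = 3/2b = 900.0ms

1. 0.0ms @ 0 + 900.0ms (3/2)
2. 900.0ms @ 3/2 + 900.0ms (3/2)
3. 1800.0ms @ 3 + 450.0ms (3/4)
4. 2250.0ms @ 15/4 + 450.0ms (3/4)
5. 2700.0ms @ 9/2 + 1350.0ms (9/4)
6. 4050.0ms @ 27/4 + 450.0ms (3/4)
7. 4500.0ms @ 15/2 + 900.0ms (3/2)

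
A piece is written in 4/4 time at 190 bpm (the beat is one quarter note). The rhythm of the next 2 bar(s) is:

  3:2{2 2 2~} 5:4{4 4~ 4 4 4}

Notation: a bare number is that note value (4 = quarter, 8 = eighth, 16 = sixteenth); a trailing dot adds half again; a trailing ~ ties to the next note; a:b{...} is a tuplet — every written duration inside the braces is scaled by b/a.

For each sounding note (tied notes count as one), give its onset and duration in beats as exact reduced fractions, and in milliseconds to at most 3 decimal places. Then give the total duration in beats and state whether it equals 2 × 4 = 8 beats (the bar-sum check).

1) 0.0ms=0b +421.053ms=4/3b
2) 421.053ms=4/3b +421.053ms=4/3b
3) 842.105ms=8/3b +673.684ms=32/15b
4) 1515.789ms=24/5b +505.263ms=8/5b
5) 2021.053ms=32/5b +252.632ms=4/5b
6) 2273.684ms=36/5b +252.632ms=4/5b
Σ=8b of 8 (190bpm 4/4) — PASS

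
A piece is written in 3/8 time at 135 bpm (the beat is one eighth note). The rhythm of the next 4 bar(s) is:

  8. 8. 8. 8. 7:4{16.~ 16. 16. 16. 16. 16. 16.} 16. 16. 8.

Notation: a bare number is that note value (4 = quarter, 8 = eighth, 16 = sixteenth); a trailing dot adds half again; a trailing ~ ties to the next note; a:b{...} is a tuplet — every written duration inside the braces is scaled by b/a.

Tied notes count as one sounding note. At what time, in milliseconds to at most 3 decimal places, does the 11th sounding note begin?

1. 0.0ms @ 0 + 666.667ms (3/2)
2. 666.667ms @ 3/2 + 666.667ms (3/2)
3. 1333.333ms @ 3 + 666.667ms (3/2)
4. 2000.0ms @ 9/2 + 666.667ms (3/2)
5. 2666.667ms @ 6 + 380.952ms (6/7)
6. 3047.619ms @ 48/7 + 190.476ms (3/7)
7. 3238.095ms @ 51/7 + 190.476ms (3/7)
8. 3428.571ms @ 54/7 + 190.476ms (3/7)
9. 3619.048ms @ 57/7 + 190.476ms (3/7)
10. 3809.524ms @ 60/7 + 190.476ms (3/7)
11. 4000.0ms @ 9 + 333.333ms (3/4)
12. 4333.333ms @ 39/4 + 333.333ms (3/4)
13. 4666.667ms @ 21/2 + 666.667ms (3/2)

note 11 onset = 9b = 4000.0ms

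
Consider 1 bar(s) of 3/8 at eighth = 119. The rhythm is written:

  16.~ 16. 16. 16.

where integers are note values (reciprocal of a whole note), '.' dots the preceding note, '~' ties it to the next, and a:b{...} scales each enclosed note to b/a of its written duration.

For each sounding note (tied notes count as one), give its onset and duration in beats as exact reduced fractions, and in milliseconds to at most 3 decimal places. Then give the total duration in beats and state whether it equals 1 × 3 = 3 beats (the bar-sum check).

1) 0.0ms=0b +756.303ms=3/2b
2) 756.303ms=3/2b +378.151ms=3/4b
3) 1134.454ms=9/4b +378.151ms=3/4b
Σ=3b of 3 (119bpm 3/8) — PASS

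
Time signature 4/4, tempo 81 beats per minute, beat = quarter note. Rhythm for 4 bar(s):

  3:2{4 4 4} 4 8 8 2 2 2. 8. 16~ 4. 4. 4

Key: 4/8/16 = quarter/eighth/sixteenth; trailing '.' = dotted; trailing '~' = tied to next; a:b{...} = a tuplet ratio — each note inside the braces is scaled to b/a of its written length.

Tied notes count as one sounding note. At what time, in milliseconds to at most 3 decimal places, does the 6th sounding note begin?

1. 0.0ms @ 0 + 493.827ms (2/3)
2. 493.827ms @ 2/3 + 493.827ms (2/3)
3. 987.654ms @ 4/3 + 493.827ms (2/3)
4. 1481.481ms @ 2 + 740.741ms (1)
5. 2222.222ms @ 3 + 370.37ms (1/2)
6. 2592.593ms @ 7/2 + 370.37ms (1/2)
7. 2962.963ms @ 4 + 1481.481ms (2)
8. 4444.444ms @ 6 + 1481.481ms (2)
9. 5925.926ms @ 8 + 2222.222ms (3)
10. 8148.148ms @ 11 + 555.556ms (3/4)
11. 8703.704ms @ 47/4 + 1296.296ms (7/4)
12. 10000.0ms @ 27/2 + 1111.111ms (3/2)
13. 11111.111ms @ 15 + 740.741ms (1)

note 6 onset = 7/2b = 2592.593ms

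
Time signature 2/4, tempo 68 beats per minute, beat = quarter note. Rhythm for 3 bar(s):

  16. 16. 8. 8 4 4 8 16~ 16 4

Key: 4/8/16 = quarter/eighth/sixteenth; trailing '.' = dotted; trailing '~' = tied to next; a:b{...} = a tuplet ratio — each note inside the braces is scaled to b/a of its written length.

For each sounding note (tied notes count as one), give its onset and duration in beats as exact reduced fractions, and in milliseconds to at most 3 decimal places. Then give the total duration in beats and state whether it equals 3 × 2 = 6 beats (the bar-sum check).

1) 0.0ms=0b +330.882ms=3/8b
2) 330.882ms=3/8b +330.882ms=3/8b
3) 661.765ms=3/4b +661.765ms=3/4b
4) 1323.529ms=3/2b +441.176ms=1/2b
5) 1764.706ms=2b +882.353ms=1b
6) 2647.059ms=3b +882.353ms=1b
7) 3529.412ms=4b +441.176ms=1/2b
8) 3970.588ms=9/2b +441.176ms=1/2b
9) 4411.765ms=5b +882.353ms=1b
Σ=6b of 6 (68bpm 2/4) — PASS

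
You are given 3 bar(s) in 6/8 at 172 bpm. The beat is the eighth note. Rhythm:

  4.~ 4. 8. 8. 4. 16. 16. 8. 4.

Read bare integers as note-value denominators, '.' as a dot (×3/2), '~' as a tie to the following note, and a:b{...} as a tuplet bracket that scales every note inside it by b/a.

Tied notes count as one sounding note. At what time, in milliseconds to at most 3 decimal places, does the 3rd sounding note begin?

1. 0.0ms @ 0 + 2093.023ms (6)
2. 2093.023ms @ 6 + 523.256ms (3/2)
3. 2616.279ms @ 15/2 + 523.256ms (3/2)
4. 3139.535ms @ 9 + 1046.512ms (3)
5. 4186.047ms @ 12 + 261.628ms (3/4)
6. 4447.674ms @ 51/4 + 261.628ms (3/4)
7. 4709.302ms @ 27/2 + 523.256ms (3/2)
8. 5232.558ms @ 15 + 1046.512ms (3)

note 3 onset = 15/2b = 2616.279ms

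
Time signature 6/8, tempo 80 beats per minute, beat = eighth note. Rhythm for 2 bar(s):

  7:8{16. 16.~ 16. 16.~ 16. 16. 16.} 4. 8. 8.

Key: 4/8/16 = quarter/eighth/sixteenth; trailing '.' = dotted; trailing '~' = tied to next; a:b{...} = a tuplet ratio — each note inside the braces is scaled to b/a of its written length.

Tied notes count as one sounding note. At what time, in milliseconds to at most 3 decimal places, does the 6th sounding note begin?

note 6 onset = 6b = 4500.0ms

1. 0.0ms @ 0 + 642.857ms (6/7)
2. 642.857ms @ 6/7 + 1285.714ms (12/7)
3. 1928.571ms @ 18/7 + 1285.714ms (12/7)
4. 3214.286ms @ 30/7 + 642.857ms (6/7)
5. 3857.143ms @ 36/7 + 642.857ms (6/7)
6. 4500.0ms @ 6 + 2250.0ms (3)
7. 6750.0ms @ 9 + 1125.0ms (3/2)
8. 7875.0ms @ 21/2 + 1125.0ms (3/2)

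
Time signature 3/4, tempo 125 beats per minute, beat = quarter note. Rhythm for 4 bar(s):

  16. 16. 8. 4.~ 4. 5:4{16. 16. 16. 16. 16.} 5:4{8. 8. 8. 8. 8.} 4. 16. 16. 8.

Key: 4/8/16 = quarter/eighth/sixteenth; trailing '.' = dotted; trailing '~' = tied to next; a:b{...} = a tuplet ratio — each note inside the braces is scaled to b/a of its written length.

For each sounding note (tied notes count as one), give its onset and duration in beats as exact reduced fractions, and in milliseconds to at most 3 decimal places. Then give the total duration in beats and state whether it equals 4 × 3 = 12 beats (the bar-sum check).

1) 0.0ms=0b +180.0ms=3/8b
2) 180.0ms=3/8b +180.0ms=3/8b
3) 360.0ms=3/4b +360.0ms=3/4b
4) 720.0ms=3/2b +1440.0ms=3b
5) 2160.0ms=9/2b +144.0ms=3/10b
6) 2304.0ms=24/5b +144.0ms=3/10b
7) 2448.0ms=51/10b +144.0ms=3/10b
8) 2592.0ms=27/5b +144.0ms=3/10b
9) 2736.0ms=57/10b +144.0ms=3/10b
10) 2880.0ms=6b +288.0ms=3/5b
11) 3168.0ms=33/5b +288.0ms=3/5b
12) 3456.0ms=36/5b +288.0ms=3/5b
13) 3744.0ms=39/5b +288.0ms=3/5b
14) 4032.0ms=42/5b +288.0ms=3/5b
15) 4320.0ms=9b +720.0ms=3/2b
16) 5040.0ms=21/2b +180.0ms=3/8b
17) 5220.0ms=87/8b +180.0ms=3/8b
18) 5400.0ms=45/4b +360.0ms=3/4b
Σ=12b of 12 (125bpm 3/4) — PASS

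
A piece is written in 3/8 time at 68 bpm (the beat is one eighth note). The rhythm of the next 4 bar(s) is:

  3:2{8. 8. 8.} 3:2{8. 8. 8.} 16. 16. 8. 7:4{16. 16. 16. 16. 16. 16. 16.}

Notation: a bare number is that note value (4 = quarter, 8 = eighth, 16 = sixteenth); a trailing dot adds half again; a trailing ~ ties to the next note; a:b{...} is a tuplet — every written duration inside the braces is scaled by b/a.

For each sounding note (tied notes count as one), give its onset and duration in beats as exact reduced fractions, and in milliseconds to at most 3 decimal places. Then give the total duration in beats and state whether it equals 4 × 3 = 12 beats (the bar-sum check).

1) 0.0ms=0b +882.353ms=1b
2) 882.353ms=1b +882.353ms=1b
3) 1764.706ms=2b +882.353ms=1b
4) 2647.059ms=3b +882.353ms=1b
5) 3529.412ms=4b +882.353ms=1b
6) 4411.765ms=5b +882.353ms=1b
7) 5294.118ms=6b +661.765ms=3/4b
8) 5955.882ms=27/4b +661.765ms=3/4b
9) 6617.647ms=15/2b +1323.529ms=3/2b
10) 7941.176ms=9b +378.151ms=3/7b
11) 8319.328ms=66/7b +378.151ms=3/7b
12) 8697.479ms=69/7b +378.151ms=3/7b
13) 9075.63ms=72/7b +378.151ms=3/7b
14) 9453.782ms=75/7b +378.151ms=3/7b
15) 9831.933ms=78/7b +378.151ms=3/7b
16) 10210.084ms=81/7b +378.151ms=3/7b
Σ=12b of 12 (68bpm 3/8) — PASS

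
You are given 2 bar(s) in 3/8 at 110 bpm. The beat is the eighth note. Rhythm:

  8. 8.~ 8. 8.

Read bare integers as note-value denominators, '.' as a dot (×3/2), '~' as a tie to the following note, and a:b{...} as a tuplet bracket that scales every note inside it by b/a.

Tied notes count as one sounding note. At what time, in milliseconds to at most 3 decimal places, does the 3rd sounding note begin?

note 3 onset = 9/2b = 2454.545ms

1. 0.0ms @ 0 + 818.182ms (3/2)
2. 818.182ms @ 3/2 + 1636.364ms (3)
3. 2454.545ms @ 9/2 + 818.182ms (3/2)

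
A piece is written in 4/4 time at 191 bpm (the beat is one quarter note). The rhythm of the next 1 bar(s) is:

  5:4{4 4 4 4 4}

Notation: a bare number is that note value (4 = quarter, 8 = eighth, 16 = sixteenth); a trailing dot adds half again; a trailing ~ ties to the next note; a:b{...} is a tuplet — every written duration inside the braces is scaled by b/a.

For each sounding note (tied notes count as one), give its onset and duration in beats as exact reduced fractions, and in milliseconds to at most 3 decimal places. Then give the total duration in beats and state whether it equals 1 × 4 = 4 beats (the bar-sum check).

1) 0.0ms=0b +251.309ms=4/5b
2) 251.309ms=4/5b +251.309ms=4/5b
3) 502.618ms=8/5b +251.309ms=4/5b
4) 753.927ms=12/5b +251.309ms=4/5b
5) 1005.236ms=16/5b +251.309ms=4/5b
Σ=4b of 4 (191bpm 4/4) — PASS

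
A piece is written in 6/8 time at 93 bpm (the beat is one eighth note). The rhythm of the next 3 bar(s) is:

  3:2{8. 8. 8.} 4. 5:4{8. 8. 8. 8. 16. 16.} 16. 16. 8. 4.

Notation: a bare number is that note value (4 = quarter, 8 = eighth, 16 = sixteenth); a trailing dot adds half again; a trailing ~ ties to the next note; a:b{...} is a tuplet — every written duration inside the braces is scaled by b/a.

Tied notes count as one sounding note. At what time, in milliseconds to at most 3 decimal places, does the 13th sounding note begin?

note 13 onset = 27/2b = 8709.677ms

1. 0.0ms @ 0 + 645.161ms (1)
2. 645.161ms @ 1 + 645.161ms (1)
3. 1290.323ms @ 2 + 645.161ms (1)
4. 1935.484ms @ 3 + 1935.484ms (3)
5. 3870.968ms @ 6 + 774.194ms (6/5)
6. 4645.161ms @ 36/5 + 774.194ms (6/5)
7. 5419.355ms @ 42/5 + 774.194ms (6/5)
8. 6193.548ms @ 48/5 + 774.194ms (6/5)
9. 6967.742ms @ 54/5 + 387.097ms (3/5)
10. 7354.839ms @ 57/5 + 387.097ms (3/5)
11. 7741.935ms @ 12 + 483.871ms (3/4)
12. 8225.806ms @ 51/4 + 483.871ms (3/4)
13. 8709.677ms @ 27/2 + 967.742ms (3/2)
14. 9677.419ms @ 15 + 1935.484ms (3)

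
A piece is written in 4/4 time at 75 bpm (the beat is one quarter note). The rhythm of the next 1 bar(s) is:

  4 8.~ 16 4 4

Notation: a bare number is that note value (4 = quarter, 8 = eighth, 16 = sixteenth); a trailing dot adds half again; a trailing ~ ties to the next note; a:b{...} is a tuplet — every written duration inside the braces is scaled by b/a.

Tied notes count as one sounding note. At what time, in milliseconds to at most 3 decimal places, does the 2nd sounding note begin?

1. 0.0ms @ 0 + 800.0ms (1)
2. 800.0ms @ 1 + 800.0ms (1)
3. 1600.0ms @ 2 + 800.0ms (1)
4. 2400.0ms @ 3 + 800.0ms (1)

note 2 onset = 1b = 800.0ms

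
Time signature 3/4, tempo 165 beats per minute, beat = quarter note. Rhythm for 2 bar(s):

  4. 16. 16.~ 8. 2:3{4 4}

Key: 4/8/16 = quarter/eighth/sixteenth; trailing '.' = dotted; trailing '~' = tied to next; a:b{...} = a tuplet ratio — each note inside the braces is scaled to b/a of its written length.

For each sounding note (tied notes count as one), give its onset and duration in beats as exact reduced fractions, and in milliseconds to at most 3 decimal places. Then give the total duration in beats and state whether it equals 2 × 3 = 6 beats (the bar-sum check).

1) 0.0ms=0b +545.455ms=3/2b
2) 545.455ms=3/2b +136.364ms=3/8b
3) 681.818ms=15/8b +409.091ms=9/8b
4) 1090.909ms=3b +545.455ms=3/2b
5) 1636.364ms=9/2b +545.455ms=3/2b
Σ=6b of 6 (165bpm 3/4) — PASS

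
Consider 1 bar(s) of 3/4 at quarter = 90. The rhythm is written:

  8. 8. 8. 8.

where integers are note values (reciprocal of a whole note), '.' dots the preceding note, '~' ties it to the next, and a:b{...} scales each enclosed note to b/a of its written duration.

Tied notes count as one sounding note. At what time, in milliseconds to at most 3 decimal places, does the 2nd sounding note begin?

1. 0.0ms @ 0 + 500.0ms (3/4)
2. 500.0ms @ 3/4 + 500.0ms (3/4)
3. 1000.0ms @ 3/2 + 500.0ms (3/4)
4. 1500.0ms @ 9/4 + 500.0ms (3/4)

note 2 onset = 3/4b = 500.0ms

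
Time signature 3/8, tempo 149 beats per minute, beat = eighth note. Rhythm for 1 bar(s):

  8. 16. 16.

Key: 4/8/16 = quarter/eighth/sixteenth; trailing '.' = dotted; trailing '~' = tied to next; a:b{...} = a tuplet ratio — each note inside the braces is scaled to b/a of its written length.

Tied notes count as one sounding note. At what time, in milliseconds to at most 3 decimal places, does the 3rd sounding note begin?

note 3 onset = 9/4b = 906.04ms

1. 0.0ms @ 0 + 604.027ms (3/2)
2. 604.027ms @ 3/2 + 302.013ms (3/4)
3. 906.04ms @ 9/4 + 302.013ms (3/4)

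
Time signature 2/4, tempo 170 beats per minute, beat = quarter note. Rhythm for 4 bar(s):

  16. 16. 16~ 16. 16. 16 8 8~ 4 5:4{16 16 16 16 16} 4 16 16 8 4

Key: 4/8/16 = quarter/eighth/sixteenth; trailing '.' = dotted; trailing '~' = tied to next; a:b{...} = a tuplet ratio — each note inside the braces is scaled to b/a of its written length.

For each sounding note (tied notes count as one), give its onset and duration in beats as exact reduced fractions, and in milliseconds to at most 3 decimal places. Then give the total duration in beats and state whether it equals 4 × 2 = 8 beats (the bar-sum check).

1) 0.0ms=0b +132.353ms=3/8b
2) 132.353ms=3/8b +132.353ms=3/8b
3) 264.706ms=3/4b +220.588ms=5/8b
4) 485.294ms=11/8b +132.353ms=3/8b
5) 617.647ms=7/4b +88.235ms=1/4b
6) 705.882ms=2b +176.471ms=1/2b
7) 882.353ms=5/2b +529.412ms=3/2b
8) 1411.765ms=4b +70.588ms=1/5b
9) 1482.353ms=21/5b +70.588ms=1/5b
10) 1552.941ms=22/5b +70.588ms=1/5b
11) 1623.529ms=23/5b +70.588ms=1/5b
12) 1694.118ms=24/5b +70.588ms=1/5b
13) 1764.706ms=5b +352.941ms=1b
14) 2117.647ms=6b +88.235ms=1/4b
15) 2205.882ms=25/4b +88.235ms=1/4b
16) 2294.118ms=13/2b +176.471ms=1/2b
17) 2470.588ms=7b +352.941ms=1b
Σ=8b of 8 (170bpm 2/4) — PASS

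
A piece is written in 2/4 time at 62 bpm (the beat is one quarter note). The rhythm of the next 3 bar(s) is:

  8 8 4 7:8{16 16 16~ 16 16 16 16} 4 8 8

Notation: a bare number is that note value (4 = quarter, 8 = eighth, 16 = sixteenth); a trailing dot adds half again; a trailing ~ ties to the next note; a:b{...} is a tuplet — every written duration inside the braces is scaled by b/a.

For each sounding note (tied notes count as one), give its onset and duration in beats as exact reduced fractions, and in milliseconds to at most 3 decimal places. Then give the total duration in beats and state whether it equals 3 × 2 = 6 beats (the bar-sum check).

1) 0.0ms=0b +483.871ms=1/2b
2) 483.871ms=1/2b +483.871ms=1/2b
3) 967.742ms=1b +967.742ms=1b
4) 1935.484ms=2b +276.498ms=2/7b
5) 2211.982ms=16/7b +276.498ms=2/7b
6) 2488.479ms=18/7b +552.995ms=4/7b
7) 3041.475ms=22/7b +276.498ms=2/7b
8) 3317.972ms=24/7b +276.498ms=2/7b
9) 3594.47ms=26/7b +276.498ms=2/7b
10) 3870.968ms=4b +967.742ms=1b
11) 4838.71ms=5b +483.871ms=1/2b
12) 5322.581ms=11/2b +483.871ms=1/2b
Σ=6b of 6 (62bpm 2/4) — PASS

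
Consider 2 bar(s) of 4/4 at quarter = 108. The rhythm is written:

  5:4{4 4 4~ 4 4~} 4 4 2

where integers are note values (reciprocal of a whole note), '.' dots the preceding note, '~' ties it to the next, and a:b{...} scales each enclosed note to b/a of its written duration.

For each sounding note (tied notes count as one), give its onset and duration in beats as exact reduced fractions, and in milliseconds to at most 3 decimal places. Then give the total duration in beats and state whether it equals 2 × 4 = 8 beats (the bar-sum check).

1) 0.0ms=0b +444.444ms=4/5b
2) 444.444ms=4/5b +444.444ms=4/5b
3) 888.889ms=8/5b +888.889ms=8/5b
4) 1777.778ms=16/5b +1000.0ms=9/5b
5) 2777.778ms=5b +555.556ms=1b
6) 3333.333ms=6b +1111.111ms=2b
Σ=8b of 8 (108bpm 4/4) — PASS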